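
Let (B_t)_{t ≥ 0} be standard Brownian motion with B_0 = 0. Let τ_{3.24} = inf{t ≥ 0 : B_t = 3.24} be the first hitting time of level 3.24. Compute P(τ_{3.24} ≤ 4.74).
P(τ_{3.24} ≤ 4.74) = 2(1 − Φ(3.24/√4.74)) = 2(1 − Φ(1.4882)) ≈ 0.1367

By the reflection principle for standard BM, P(τ_b ≤ t) = 2 · P(B_t ≥ b). Since B_t ~ N(0, t), P(B_t ≥ 3.24) = 1 − Φ(3.24/√t) = 1 − Φ(3.24/√4.74) = 1 − Φ(1.4882) ≈ 0.06835. Doubling: P(τ_{3.24} ≤ 4.74) ≈ 2 · 0.06835 = 0.13670 ≈ 0.1367.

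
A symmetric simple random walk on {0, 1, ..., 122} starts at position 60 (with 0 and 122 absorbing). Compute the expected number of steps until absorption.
E[τ | X_0 = 60] = 3720

Let v_k = E[τ | X_0 = k]. Boundary: v_0 = v_122 = 0. Recurrence: v_k = 1 + (v_{k-1} + v_{k+1})/2 for 1 ≤ k ≤ 121. The particular solution to v_k − (v_{k-1} + v_{k+1})/2 = 1 is v_k = −k^2. Adding homogeneous solution A + B k and matching boundaries gives v_k = k (122 − k). Substituting k = 60: v_60 = 60 · 62 = 3720.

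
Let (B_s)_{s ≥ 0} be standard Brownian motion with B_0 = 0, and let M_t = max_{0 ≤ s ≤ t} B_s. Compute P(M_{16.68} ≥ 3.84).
P(M_{16.68} ≥ 3.84) = 2·P(B_{16.68} ≥ 3.84) = 2(1 − Φ(3.84/√16.68)) ≈ 0.3471

By the reflection principle for Brownian motion, P(M_t ≥ a) = 2 · P(B_t ≥ a) for a ≥ 0. Since B_t ~ N(0, t), P(B_t ≥ 3.84) = 1 − Φ(3.84/√t) = 1 − Φ(3.84/√16.68) = 1 − Φ(0.9402). So
  P(M_{16.68} ≥ 3.84) = 2(1 − Φ(0.9402)) ≈ 0.3471.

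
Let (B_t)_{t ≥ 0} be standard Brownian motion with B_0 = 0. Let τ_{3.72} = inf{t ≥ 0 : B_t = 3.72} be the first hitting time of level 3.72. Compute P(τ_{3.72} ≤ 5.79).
P(τ_{3.72} ≤ 5.79) = 2(1 − Φ(3.72/√5.79)) = 2(1 − Φ(1.5460)) ≈ 0.1221

By the reflection principle for standard BM, P(τ_b ≤ t) = 2 · P(B_t ≥ b). Since B_t ~ N(0, t), P(B_t ≥ 3.72) = 1 − Φ(3.72/√t) = 1 − Φ(3.72/√5.79) = 1 − Φ(1.5460) ≈ 0.06105. Doubling: P(τ_{3.72} ≤ 5.79) ≈ 2 · 0.06105 = 0.12210 ≈ 0.1221.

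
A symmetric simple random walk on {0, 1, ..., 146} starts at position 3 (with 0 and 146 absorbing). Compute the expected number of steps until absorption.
E[τ | X_0 = 3] = 429

Let v_k = E[τ | X_0 = k]. Boundary: v_0 = v_146 = 0. Recurrence: v_k = 1 + (v_{k-1} + v_{k+1})/2 for 1 ≤ k ≤ 145. The particular solution to v_k − (v_{k-1} + v_{k+1})/2 = 1 is v_k = −k^2. Adding homogeneous solution A + B k and matching boundaries gives v_k = k (146 − k). Substituting k = 3: v_3 = 3 · 143 = 429.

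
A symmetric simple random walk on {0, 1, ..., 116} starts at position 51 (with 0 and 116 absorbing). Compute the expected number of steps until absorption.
E[τ | X_0 = 51] = 3315

Let v_k = E[τ | X_0 = k]. Boundary: v_0 = v_116 = 0. Recurrence: v_k = 1 + (v_{k-1} + v_{k+1})/2 for 1 ≤ k ≤ 115. The particular solution to v_k − (v_{k-1} + v_{k+1})/2 = 1 is v_k = −k^2. Adding homogeneous solution A + B k and matching boundaries gives v_k = k (116 − k). Substituting k = 51: v_51 = 51 · 65 = 3315.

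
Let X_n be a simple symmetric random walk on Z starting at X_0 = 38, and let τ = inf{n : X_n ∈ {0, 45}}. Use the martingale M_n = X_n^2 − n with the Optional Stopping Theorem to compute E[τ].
E[τ] = 266

M_n = X_n^2 − n is a martingale (since E[X_{n+1}^2 | F_n] = X_n^2 + 1). By OST (τ has finite mean in a bounded region), E[M_τ] = E[M_0] = X_0^2 − 0 = 38^2 = 1444. Also E[M_τ] = E[X_τ^2] − E[τ]. The walk exits at 0 or 45, with P(hit 45 first) = 38/45, so E[X_τ^2] = 45^2 · 38/45 + 0 = 1710. Thus E[τ] = E[X_τ^2] − E[M_τ] = 1710 − 1444 = 266 = 38(45 − 38) = 266.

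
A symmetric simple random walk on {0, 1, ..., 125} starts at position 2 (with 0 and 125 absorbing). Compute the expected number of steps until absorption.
E[τ | X_0 = 2] = 246

Let v_k = E[τ | X_0 = k]. Boundary: v_0 = v_125 = 0. Recurrence: v_k = 1 + (v_{k-1} + v_{k+1})/2 for 1 ≤ k ≤ 124. The particular solution to v_k − (v_{k-1} + v_{k+1})/2 = 1 is v_k = −k^2. Adding homogeneous solution A + B k and matching boundaries gives v_k = k (125 − k). Substituting k = 2: v_2 = 2 · 123 = 246.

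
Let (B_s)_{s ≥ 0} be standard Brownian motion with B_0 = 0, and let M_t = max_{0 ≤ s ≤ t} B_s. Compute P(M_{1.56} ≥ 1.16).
P(M_{1.56} ≥ 1.16) = 2·P(B_{1.56} ≥ 1.16) = 2(1 − Φ(1.16/√1.56)) ≈ 0.3530

By the reflection principle for Brownian motion, P(M_t ≥ a) = 2 · P(B_t ≥ a) for a ≥ 0. Since B_t ~ N(0, t), P(B_t ≥ 1.16) = 1 − Φ(1.16/√t) = 1 − Φ(1.16/√1.56) = 1 − Φ(0.9287). So
  P(M_{1.56} ≥ 1.16) = 2(1 − Φ(0.9287)) ≈ 0.3530.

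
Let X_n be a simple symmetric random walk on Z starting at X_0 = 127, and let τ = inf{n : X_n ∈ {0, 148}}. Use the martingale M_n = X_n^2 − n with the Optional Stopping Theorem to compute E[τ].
E[τ] = 2667

M_n = X_n^2 − n is a martingale (since E[X_{n+1}^2 | F_n] = X_n^2 + 1). By OST (τ has finite mean in a bounded region), E[M_τ] = E[M_0] = X_0^2 − 0 = 127^2 = 16129. Also E[M_τ] = E[X_τ^2] − E[τ]. The walk exits at 0 or 148, with P(hit 148 first) = 127/148, so E[X_τ^2] = 148^2 · 127/148 + 0 = 18796. Thus E[τ] = E[X_τ^2] − E[M_τ] = 18796 − 16129 = 2667 = 127(148 − 127) = 2667.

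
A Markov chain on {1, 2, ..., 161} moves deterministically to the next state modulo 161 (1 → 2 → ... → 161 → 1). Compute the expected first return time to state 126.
E[T_126 | X_0 = 126] = 161

The chain cycles deterministically, so starting at state 126 it returns in exactly 161 steps. Equivalently, the stationary distribution is uniform π_j = 1/161 for every state j, so by Kac's formula E[T_126] = 1/π_126 = 161.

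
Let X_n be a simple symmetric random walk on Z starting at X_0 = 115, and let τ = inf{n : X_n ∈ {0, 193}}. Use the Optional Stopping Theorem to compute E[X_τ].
E[X_τ] = 115

X_n is a martingale and τ is a bounded-mean stopping time (indeed τ is finite a.s. with bounded expectation since the walk is in a bounded region). By the OST, E[X_τ] = E[X_0] = 115. Equivalently: E[X_τ] = 193 · P(hit 193 first) + 0 · P(hit 0 first) = 193 · (115/193) = 115.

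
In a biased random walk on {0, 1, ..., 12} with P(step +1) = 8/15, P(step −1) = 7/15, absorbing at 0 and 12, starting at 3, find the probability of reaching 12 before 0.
P(hit 12 before 0) = (1 − (7/8)^3) / (1 − (7/8)^12) = 134217728/324723015

Let u_k denote P(reach 12 before 0 | start at k). Boundary: u_0 = 0, u_12 = 1. Recurrence: u_k = 8/15·u_{k+1} + 7/15·u_{k-1} for 1 ≤ k ≤ 11. Try u_k = A + B·r^k with r = q/p = (7/15)/(8/15) = 7/8. Substitution satisfies the recurrence; boundary conditions give:
  u_k = (1 − r^k) / (1 − r^N) = (1 − (7/8)^3) / (1 − (7/8)^12) = 134217728/324723015.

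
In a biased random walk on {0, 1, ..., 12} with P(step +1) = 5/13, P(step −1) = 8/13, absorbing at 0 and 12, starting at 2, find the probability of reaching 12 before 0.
P(hit 12 before 0) = (1 − (8/5)^2) / (1 − (8/5)^12) = 9765625/1755777849

Let u_k denote P(reach 12 before 0 | start at k). Boundary: u_0 = 0, u_12 = 1. Recurrence: u_k = 5/13·u_{k+1} + 8/13·u_{k-1} for 1 ≤ k ≤ 11. Try u_k = A + B·r^k with r = q/p = (8/13)/(5/13) = 8/5. Substitution satisfies the recurrence; boundary conditions give:
  u_k = (1 − r^k) / (1 − r^N) = (1 − (8/5)^2) / (1 − (8/5)^12) = 9765625/1755777849.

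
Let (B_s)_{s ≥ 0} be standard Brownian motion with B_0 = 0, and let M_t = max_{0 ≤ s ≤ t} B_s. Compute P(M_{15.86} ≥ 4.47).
P(M_{15.86} ≥ 4.47) = 2·P(B_{15.86} ≥ 4.47) = 2(1 − Φ(4.47/√15.86)) ≈ 0.2617

By the reflection principle for Brownian motion, P(M_t ≥ a) = 2 · P(B_t ≥ a) for a ≥ 0. Since B_t ~ N(0, t), P(B_t ≥ 4.47) = 1 − Φ(4.47/√t) = 1 − Φ(4.47/√15.86) = 1 − Φ(1.1224). So
  P(M_{15.86} ≥ 4.47) = 2(1 − Φ(1.1224)) ≈ 0.2617.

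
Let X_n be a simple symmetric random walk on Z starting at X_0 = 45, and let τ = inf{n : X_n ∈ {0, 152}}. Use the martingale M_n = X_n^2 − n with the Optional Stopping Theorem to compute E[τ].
E[τ] = 4815

M_n = X_n^2 − n is a martingale (since E[X_{n+1}^2 | F_n] = X_n^2 + 1). By OST (τ has finite mean in a bounded region), E[M_τ] = E[M_0] = X_0^2 − 0 = 45^2 = 2025. Also E[M_τ] = E[X_τ^2] − E[τ]. The walk exits at 0 or 152, with P(hit 152 first) = 45/152, so E[X_τ^2] = 152^2 · 45/152 + 0 = 6840. Thus E[τ] = E[X_τ^2] − E[M_τ] = 6840 − 2025 = 4815 = 45(152 − 45) = 4815.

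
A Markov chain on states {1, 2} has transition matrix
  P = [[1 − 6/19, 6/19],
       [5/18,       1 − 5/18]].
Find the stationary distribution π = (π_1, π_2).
π_1 = 95/203, π_2 = 108/203

Solve πP = π with π_1 + π_2 = 1. From πP = π: π_1 · (1 − 6/19) + π_2 · 5/18 = π_1 ⇒ π_2 · 5/18 = π_1 · 6/19 ⇒ π_2/π_1 = (6/19)/(5/18) = 108/95. Together with π_1 + π_2 = 1:
  π_1 = (5/18)/(6/19 + 5/18) = (5/18)/(203/342) = 95/203,
  π_2 = (6/19)/(6/19 + 5/18) = (6/19)/(203/342) = 108/203.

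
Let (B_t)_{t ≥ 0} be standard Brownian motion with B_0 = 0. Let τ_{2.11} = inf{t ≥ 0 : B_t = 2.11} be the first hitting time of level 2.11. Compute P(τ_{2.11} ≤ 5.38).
P(τ_{2.11} ≤ 5.38) = 2(1 − Φ(2.11/√5.38)) = 2(1 − Φ(0.9097)) ≈ 0.3630

By the reflection principle for standard BM, P(τ_b ≤ t) = 2 · P(B_t ≥ b). Since B_t ~ N(0, t), P(B_t ≥ 2.11) = 1 − Φ(2.11/√t) = 1 − Φ(2.11/√5.38) = 1 − Φ(0.9097) ≈ 0.18149. Doubling: P(τ_{2.11} ≤ 5.38) ≈ 2 · 0.18149 = 0.36298 ≈ 0.3630.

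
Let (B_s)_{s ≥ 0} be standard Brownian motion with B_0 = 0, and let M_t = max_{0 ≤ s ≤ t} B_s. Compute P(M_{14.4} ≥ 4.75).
P(M_{14.4} ≥ 4.75) = 2·P(B_{14.4} ≥ 4.75) = 2(1 − Φ(4.75/√14.4)) ≈ 0.2107

By the reflection principle for Brownian motion, P(M_t ≥ a) = 2 · P(B_t ≥ a) for a ≥ 0. Since B_t ~ N(0, t), P(B_t ≥ 4.75) = 1 − Φ(4.75/√t) = 1 − Φ(4.75/√14.4) = 1 − Φ(1.2517). So
  P(M_{14.4} ≥ 4.75) = 2(1 − Φ(1.2517)) ≈ 0.2107.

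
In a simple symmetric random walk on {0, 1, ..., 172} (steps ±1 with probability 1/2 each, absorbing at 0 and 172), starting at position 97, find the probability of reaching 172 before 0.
P(hit 172 before 0) = 97/172

Let u_k = P(hit 172 before 0 | start at k). Then u_0 = 0, u_172 = 1, and u_k = u_{k-1}/2 + u_{k+1}/2 for 1 ≤ k ≤ 171. This harmonic recurrence is solved by u_k = k/172, giving u_97 = 97/172.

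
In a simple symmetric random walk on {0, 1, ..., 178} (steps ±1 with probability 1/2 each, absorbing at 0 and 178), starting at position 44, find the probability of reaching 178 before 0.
P(hit 178 before 0) = 44/178 = 22/89

Let u_k = P(hit 178 before 0 | start at k). Then u_0 = 0, u_178 = 1, and u_k = u_{k-1}/2 + u_{k+1}/2 for 1 ≤ k ≤ 177. This harmonic recurrence is solved by u_k = k/178, giving u_44 = 44/178 = 22/89.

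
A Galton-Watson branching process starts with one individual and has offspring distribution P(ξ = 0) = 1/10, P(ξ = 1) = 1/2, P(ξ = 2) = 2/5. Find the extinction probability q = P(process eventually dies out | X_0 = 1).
q = 1/4

The pgf is f(s) = 1/10 + 1/2·s + 2/5·s². The extinction probability q is the smallest fixed point of f in [0, 1]. Setting s = f(s):
  2/5·s² + (1/2 − 1)·s + 1/10 = 0
  2/5·s² − (1/10 + 2/5)·s + 1/10 = 0
which factors as (s − 1)·(2/5·s − 1/10) = 0, giving roots s = 1 and s = (1/10)/(2/5) = 1/4.
Mean offspring μ = 1/2 + 2·2/5 = 13/10 > 1 (supercritical), so q < 1. The extinction probability is the smaller root: q = (1/10)/(2/5) = 1/4.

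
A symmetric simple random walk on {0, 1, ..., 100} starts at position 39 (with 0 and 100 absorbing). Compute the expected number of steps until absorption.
E[τ | X_0 = 39] = 2379

Let v_k = E[τ | X_0 = k]. Boundary: v_0 = v_100 = 0. Recurrence: v_k = 1 + (v_{k-1} + v_{k+1})/2 for 1 ≤ k ≤ 99. The particular solution to v_k − (v_{k-1} + v_{k+1})/2 = 1 is v_k = −k^2. Adding homogeneous solution A + B k and matching boundaries gives v_k = k (100 − k). Substituting k = 39: v_39 = 39 · 61 = 2379.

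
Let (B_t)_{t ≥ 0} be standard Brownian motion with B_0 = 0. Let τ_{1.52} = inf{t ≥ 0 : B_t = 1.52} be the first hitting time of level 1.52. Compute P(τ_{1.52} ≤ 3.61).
P(τ_{1.52} ≤ 3.61) = 2(1 − Φ(1.52/√3.61)) = 2(1 − Φ(0.8000)) ≈ 0.4237

By the reflection principle for standard BM, P(τ_b ≤ t) = 2 · P(B_t ≥ b). Since B_t ~ N(0, t), P(B_t ≥ 1.52) = 1 − Φ(1.52/√t) = 1 − Φ(1.52/√3.61) = 1 − Φ(0.8000) ≈ 0.21186. Doubling: P(τ_{1.52} ≤ 3.61) ≈ 2 · 0.21186 = 0.42372 ≈ 0.4237.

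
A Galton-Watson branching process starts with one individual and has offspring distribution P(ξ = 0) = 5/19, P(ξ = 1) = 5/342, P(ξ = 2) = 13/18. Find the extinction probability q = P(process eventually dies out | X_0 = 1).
q = 90/247

The pgf is f(s) = 5/19 + 5/342·s + 13/18·s². The extinction probability q is the smallest fixed point of f in [0, 1]. Setting s = f(s):
  13/18·s² + (5/342 − 1)·s + 5/19 = 0
  13/18·s² − (5/19 + 13/18)·s + 5/19 = 0
which factors as (s − 1)·(13/18·s − 5/19) = 0, giving roots s = 1 and s = (5/19)/(13/18) = 90/247.
Mean offspring μ = 5/342 + 2·13/18 = 499/342 > 1 (supercritical), so q < 1. The extinction probability is the smaller root: q = (5/19)/(13/18) = 90/247.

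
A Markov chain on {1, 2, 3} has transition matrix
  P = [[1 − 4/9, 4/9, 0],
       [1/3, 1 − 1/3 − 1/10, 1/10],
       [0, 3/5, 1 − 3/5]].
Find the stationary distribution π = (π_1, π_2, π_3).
π = (9/23, 12/23, 2/23)

This is a birth-death chain on three states, which satisfies detailed balance: π_1 · P_{12} = π_2 · P_{21} and π_2 · P_{23} = π_3 · P_{32}.
From π_1 · 4/9 = π_2 · 1/3: π_2/π_1 = (4/9)/(1/3) = 4/3.
From π_2 · 1/10 = π_3 · 3/5: π_3/π_2 = (1/10)/(3/5) = 1/6.
Take π_1 proportional to 1; then unnormalized π = (1, 4/3, 2/9). Normalize by dividing by the sum 23/9:
  π = (9/23, 12/23, 2/23).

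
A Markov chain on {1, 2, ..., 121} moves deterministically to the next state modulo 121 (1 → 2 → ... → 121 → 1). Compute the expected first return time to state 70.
E[T_70 | X_0 = 70] = 121

The chain cycles deterministically, so starting at state 70 it returns in exactly 121 steps. Equivalently, the stationary distribution is uniform π_j = 1/121 for every state j, so by Kac's formula E[T_70] = 1/π_70 = 121.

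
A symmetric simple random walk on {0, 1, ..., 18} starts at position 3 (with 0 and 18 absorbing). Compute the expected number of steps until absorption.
E[τ | X_0 = 3] = 45

Let v_k = E[τ | X_0 = k]. Boundary: v_0 = v_18 = 0. Recurrence: v_k = 1 + (v_{k-1} + v_{k+1})/2 for 1 ≤ k ≤ 17. The particular solution to v_k − (v_{k-1} + v_{k+1})/2 = 1 is v_k = −k^2. Adding homogeneous solution A + B k and matching boundaries gives v_k = k (18 − k). Substituting k = 3: v_3 = 3 · 15 = 45.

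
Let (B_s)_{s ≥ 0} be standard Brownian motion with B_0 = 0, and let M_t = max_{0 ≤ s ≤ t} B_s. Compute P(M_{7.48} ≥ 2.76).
P(M_{7.48} ≥ 2.76) = 2·P(B_{7.48} ≥ 2.76) = 2(1 − Φ(2.76/√7.48)) ≈ 0.3129

By the reflection principle for Brownian motion, P(M_t ≥ a) = 2 · P(B_t ≥ a) for a ≥ 0. Since B_t ~ N(0, t), P(B_t ≥ 2.76) = 1 − Φ(2.76/√t) = 1 − Φ(2.76/√7.48) = 1 − Φ(1.0092). So
  P(M_{7.48} ≥ 2.76) = 2(1 − Φ(1.0092)) ≈ 0.3129.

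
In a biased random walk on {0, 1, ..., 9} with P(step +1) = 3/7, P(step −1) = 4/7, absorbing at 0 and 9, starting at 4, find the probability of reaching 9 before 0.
P(hit 9 before 0) = (1 − (4/3)^4) / (1 − (4/3)^9) = 42525/242461

Let u_k denote P(reach 9 before 0 | start at k). Boundary: u_0 = 0, u_9 = 1. Recurrence: u_k = 3/7·u_{k+1} + 4/7·u_{k-1} for 1 ≤ k ≤ 8. Try u_k = A + B·r^k with r = q/p = (4/7)/(3/7) = 4/3. Substitution satisfies the recurrence; boundary conditions give:
  u_k = (1 − r^k) / (1 − r^N) = (1 − (4/3)^4) / (1 − (4/3)^9) = 42525/242461.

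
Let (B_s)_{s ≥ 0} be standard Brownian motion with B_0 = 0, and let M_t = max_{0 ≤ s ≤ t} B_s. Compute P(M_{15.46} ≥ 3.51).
P(M_{15.46} ≥ 3.51) = 2·P(B_{15.46} ≥ 3.51) = 2(1 − Φ(3.51/√15.46)) ≈ 0.3720

By the reflection principle for Brownian motion, P(M_t ≥ a) = 2 · P(B_t ≥ a) for a ≥ 0. Since B_t ~ N(0, t), P(B_t ≥ 3.51) = 1 − Φ(3.51/√t) = 1 − Φ(3.51/√15.46) = 1 − Φ(0.8927). So
  P(M_{15.46} ≥ 3.51) = 2(1 − Φ(0.8927)) ≈ 0.3720.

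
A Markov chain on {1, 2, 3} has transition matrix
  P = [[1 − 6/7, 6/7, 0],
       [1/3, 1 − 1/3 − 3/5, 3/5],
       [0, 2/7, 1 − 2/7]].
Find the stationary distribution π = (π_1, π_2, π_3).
π = (35/314, 45/157, 189/314)

This is a birth-death chain on three states, which satisfies detailed balance: π_1 · P_{12} = π_2 · P_{21} and π_2 · P_{23} = π_3 · P_{32}.
From π_1 · 6/7 = π_2 · 1/3: π_2/π_1 = (6/7)/(1/3) = 18/7.
From π_2 · 3/5 = π_3 · 2/7: π_3/π_2 = (3/5)/(2/7) = 21/10.
Take π_1 proportional to 1; then unnormalized π = (1, 18/7, 27/5). Normalize by dividing by the sum 314/35:
  π = (35/314, 45/157, 189/314).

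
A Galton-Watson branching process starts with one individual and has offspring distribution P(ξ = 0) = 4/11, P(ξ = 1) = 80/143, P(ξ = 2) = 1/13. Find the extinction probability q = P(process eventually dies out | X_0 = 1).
q = 1

Mean offspring μ = 0·4/11 + 1·80/143 + 2·1/13 = 102/143 ≤ 1. For μ ≤ 1 with offspring not concentrated at 1, the Galton-Watson process goes extinct almost surely, so q = 1.
(Algebraic check: The pgf is f(s) = 4/11 + 80/143·s + 1/13·s². The extinction probability q is the smallest fixed point of f in [0, 1]. Setting s = f(s):
  1/13·s² + (80/143 − 1)·s + 4/11 = 0
  1/13·s² − (4/11 + 1/13)·s + 4/11 = 0
which factors as (s − 1)·(1/13·s − 4/11) = 0, giving roots s = 1 and s = (4/11)/(1/13) = 52/11. Since 52/11 ≥ 1, the smallest root in [0, 1] is s = 1.)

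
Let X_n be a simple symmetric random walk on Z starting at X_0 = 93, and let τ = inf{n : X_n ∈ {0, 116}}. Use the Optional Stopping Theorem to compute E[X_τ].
E[X_τ] = 93

X_n is a martingale and τ is a bounded-mean stopping time (indeed τ is finite a.s. with bounded expectation since the walk is in a bounded region). By the OST, E[X_τ] = E[X_0] = 93. Equivalently: E[X_τ] = 116 · P(hit 116 first) + 0 · P(hit 0 first) = 116 · (93/116) = 93.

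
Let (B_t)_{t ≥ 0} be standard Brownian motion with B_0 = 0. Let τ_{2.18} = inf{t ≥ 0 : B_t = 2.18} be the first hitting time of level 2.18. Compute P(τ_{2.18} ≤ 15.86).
P(τ_{2.18} ≤ 15.86) = 2(1 − Φ(2.18/√15.86)) = 2(1 − Φ(0.5474)) ≈ 0.5841

By the reflection principle for standard BM, P(τ_b ≤ t) = 2 · P(B_t ≥ b). Since B_t ~ N(0, t), P(B_t ≥ 2.18) = 1 − Φ(2.18/√t) = 1 − Φ(2.18/√15.86) = 1 − Φ(0.5474) ≈ 0.29205. Doubling: P(τ_{2.18} ≤ 15.86) ≈ 2 · 0.29205 = 0.58410 ≈ 0.5841.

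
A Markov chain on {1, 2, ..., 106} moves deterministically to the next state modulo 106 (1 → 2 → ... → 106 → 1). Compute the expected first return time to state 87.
E[T_87 | X_0 = 87] = 106

The chain cycles deterministically, so starting at state 87 it returns in exactly 106 steps. Equivalently, the stationary distribution is uniform π_j = 1/106 for every state j, so by Kac's formula E[T_87] = 1/π_87 = 106.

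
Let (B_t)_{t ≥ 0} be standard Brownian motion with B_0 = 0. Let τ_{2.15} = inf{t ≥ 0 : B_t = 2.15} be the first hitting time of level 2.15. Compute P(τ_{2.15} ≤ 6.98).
P(τ_{2.15} ≤ 6.98) = 2(1 − Φ(2.15/√6.98)) = 2(1 − Φ(0.8138)) ≈ 0.4158

By the reflection principle for standard BM, P(τ_b ≤ t) = 2 · P(B_t ≥ b). Since B_t ~ N(0, t), P(B_t ≥ 2.15) = 1 − Φ(2.15/√t) = 1 − Φ(2.15/√6.98) = 1 − Φ(0.8138) ≈ 0.20788. Doubling: P(τ_{2.15} ≤ 6.98) ≈ 2 · 0.20788 = 0.41576 ≈ 0.4158.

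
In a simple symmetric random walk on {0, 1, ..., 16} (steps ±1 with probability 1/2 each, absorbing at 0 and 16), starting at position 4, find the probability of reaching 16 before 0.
P(hit 16 before 0) = 4/16 = 1/4

Let u_k = P(hit 16 before 0 | start at k). Then u_0 = 0, u_16 = 1, and u_k = u_{k-1}/2 + u_{k+1}/2 for 1 ≤ k ≤ 15. This harmonic recurrence is solved by u_k = k/16, giving u_4 = 4/16 = 1/4.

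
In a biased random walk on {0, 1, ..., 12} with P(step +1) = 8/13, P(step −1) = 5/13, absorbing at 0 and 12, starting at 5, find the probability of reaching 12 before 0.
P(hit 12 before 0) = (1 − (5/8)^5) / (1 − (5/8)^12) = 20721958912/22825112037

Let u_k denote P(reach 12 before 0 | start at k). Boundary: u_0 = 0, u_12 = 1. Recurrence: u_k = 8/13·u_{k+1} + 5/13·u_{k-1} for 1 ≤ k ≤ 11. Try u_k = A + B·r^k with r = q/p = (5/13)/(8/13) = 5/8. Substitution satisfies the recurrence; boundary conditions give:
  u_k = (1 − r^k) / (1 − r^N) = (1 − (5/8)^5) / (1 − (5/8)^12) = 20721958912/22825112037.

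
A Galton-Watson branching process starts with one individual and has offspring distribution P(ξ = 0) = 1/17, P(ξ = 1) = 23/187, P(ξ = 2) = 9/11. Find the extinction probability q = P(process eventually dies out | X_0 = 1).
q = 11/153

The pgf is f(s) = 1/17 + 23/187·s + 9/11·s². The extinction probability q is the smallest fixed point of f in [0, 1]. Setting s = f(s):
  9/11·s² + (23/187 − 1)·s + 1/17 = 0
  9/11·s² − (1/17 + 9/11)·s + 1/17 = 0
which factors as (s − 1)·(9/11·s − 1/17) = 0, giving roots s = 1 and s = (1/17)/(9/11) = 11/153.
Mean offspring μ = 23/187 + 2·9/11 = 329/187 > 1 (supercritical), so q < 1. The extinction probability is the smaller root: q = (1/17)/(9/11) = 11/153.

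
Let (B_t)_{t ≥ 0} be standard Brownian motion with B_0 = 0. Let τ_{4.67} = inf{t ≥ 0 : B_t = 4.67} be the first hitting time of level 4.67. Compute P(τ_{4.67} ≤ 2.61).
P(τ_{4.67} ≤ 2.61) = 2(1 − Φ(4.67/√2.61)) = 2(1 − Φ(2.8907)) ≈ 0.0038

By the reflection principle for standard BM, P(τ_b ≤ t) = 2 · P(B_t ≥ b). Since B_t ~ N(0, t), P(B_t ≥ 4.67) = 1 − Φ(4.67/√t) = 1 − Φ(4.67/√2.61) = 1 − Φ(2.8907) ≈ 0.00192. Doubling: P(τ_{4.67} ≤ 2.61) ≈ 2 · 0.00192 = 0.00384 ≈ 0.0038.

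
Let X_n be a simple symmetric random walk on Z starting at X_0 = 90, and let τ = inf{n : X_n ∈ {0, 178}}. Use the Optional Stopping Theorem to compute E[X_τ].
E[X_τ] = 90

X_n is a martingale and τ is a bounded-mean stopping time (indeed τ is finite a.s. with bounded expectation since the walk is in a bounded region). By the OST, E[X_τ] = E[X_0] = 90. Equivalently: E[X_τ] = 178 · P(hit 178 first) + 0 · P(hit 0 first) = 178 · (90/178) = 90.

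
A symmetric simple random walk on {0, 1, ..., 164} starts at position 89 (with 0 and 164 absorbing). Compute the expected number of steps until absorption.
E[τ | X_0 = 89] = 6675

Let v_k = E[τ | X_0 = k]. Boundary: v_0 = v_164 = 0. Recurrence: v_k = 1 + (v_{k-1} + v_{k+1})/2 for 1 ≤ k ≤ 163. The particular solution to v_k − (v_{k-1} + v_{k+1})/2 = 1 is v_k = −k^2. Adding homogeneous solution A + B k and matching boundaries gives v_k = k (164 − k). Substituting k = 89: v_89 = 89 · 75 = 6675.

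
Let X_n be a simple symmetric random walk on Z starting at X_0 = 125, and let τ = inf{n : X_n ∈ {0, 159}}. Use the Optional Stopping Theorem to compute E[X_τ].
E[X_τ] = 125

X_n is a martingale and τ is a bounded-mean stopping time (indeed τ is finite a.s. with bounded expectation since the walk is in a bounded region). By the OST, E[X_τ] = E[X_0] = 125. Equivalently: E[X_τ] = 159 · P(hit 159 first) + 0 · P(hit 0 first) = 159 · (125/159) = 125.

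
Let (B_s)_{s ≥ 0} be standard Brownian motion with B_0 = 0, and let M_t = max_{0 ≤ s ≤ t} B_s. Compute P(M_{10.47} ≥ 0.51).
P(M_{10.47} ≥ 0.51) = 2·P(B_{10.47} ≥ 0.51) = 2(1 − Φ(0.51/√10.47)) ≈ 0.8748

By the reflection principle for Brownian motion, P(M_t ≥ a) = 2 · P(B_t ≥ a) for a ≥ 0. Since B_t ~ N(0, t), P(B_t ≥ 0.51) = 1 − Φ(0.51/√t) = 1 − Φ(0.51/√10.47) = 1 − Φ(0.1576). So
  P(M_{10.47} ≥ 0.51) = 2(1 − Φ(0.1576)) ≈ 0.8748.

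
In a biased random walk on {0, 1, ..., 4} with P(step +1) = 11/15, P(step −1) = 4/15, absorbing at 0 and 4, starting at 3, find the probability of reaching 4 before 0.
P(hit 4 before 0) = (1 − (4/11)^3) / (1 − (4/11)^4) = 1991/2055

Let u_k denote P(reach 4 before 0 | start at k). Boundary: u_0 = 0, u_4 = 1. Recurrence: u_k = 11/15·u_{k+1} + 4/15·u_{k-1} for 1 ≤ k ≤ 3. Try u_k = A + B·r^k with r = q/p = (4/15)/(11/15) = 4/11. Substitution satisfies the recurrence; boundary conditions give:
  u_k = (1 − r^k) / (1 − r^N) = (1 − (4/11)^3) / (1 − (4/11)^4) = 1991/2055.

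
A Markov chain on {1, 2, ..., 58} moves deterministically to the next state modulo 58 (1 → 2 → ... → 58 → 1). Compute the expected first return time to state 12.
E[T_12 | X_0 = 12] = 58

The chain cycles deterministically, so starting at state 12 it returns in exactly 58 steps. Equivalently, the stationary distribution is uniform π_j = 1/58 for every state j, so by Kac's formula E[T_12] = 1/π_12 = 58.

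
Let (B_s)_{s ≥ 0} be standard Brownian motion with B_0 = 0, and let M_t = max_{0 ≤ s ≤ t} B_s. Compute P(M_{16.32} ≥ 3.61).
P(M_{16.32} ≥ 3.61) = 2·P(B_{16.32} ≥ 3.61) = 2(1 − Φ(3.61/√16.32)) ≈ 0.3715

By the reflection principle for Brownian motion, P(M_t ≥ a) = 2 · P(B_t ≥ a) for a ≥ 0. Since B_t ~ N(0, t), P(B_t ≥ 3.61) = 1 − Φ(3.61/√t) = 1 − Φ(3.61/√16.32) = 1 − Φ(0.8936). So
  P(M_{16.32} ≥ 3.61) = 2(1 − Φ(0.8936)) ≈ 0.3715.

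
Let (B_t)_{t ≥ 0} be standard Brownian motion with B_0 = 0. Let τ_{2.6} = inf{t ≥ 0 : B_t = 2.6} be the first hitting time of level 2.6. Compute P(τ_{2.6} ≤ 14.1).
P(τ_{2.6} ≤ 14.1) = 2(1 − Φ(2.6/√14.1)) = 2(1 − Φ(0.6924)) ≈ 0.4887

By the reflection principle for standard BM, P(τ_b ≤ t) = 2 · P(B_t ≥ b). Since B_t ~ N(0, t), P(B_t ≥ 2.6) = 1 − Φ(2.6/√t) = 1 − Φ(2.6/√14.1) = 1 − Φ(0.6924) ≈ 0.24434. Doubling: P(τ_{2.6} ≤ 14.1) ≈ 2 · 0.24434 = 0.48868 ≈ 0.4887.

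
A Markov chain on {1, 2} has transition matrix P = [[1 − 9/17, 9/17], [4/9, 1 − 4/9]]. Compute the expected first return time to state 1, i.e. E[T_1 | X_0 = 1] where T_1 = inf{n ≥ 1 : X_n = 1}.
E[T_1 | X_0 = 1] = 1/π_1 = 149/68

For an irreducible recurrent Markov chain with stationary distribution π, E[T_i | X_0 = i] = 1/π_i (Kac's formula). Here π_1 = (4/9)/(9/17 + 4/9) = (4/9)/(149/153) = 68/149, so E[T_1 | X_0 = 1] = 1/π_1 = (9/17 + 4/9)/(4/9) = (149/153)/(4/9) = 149/68.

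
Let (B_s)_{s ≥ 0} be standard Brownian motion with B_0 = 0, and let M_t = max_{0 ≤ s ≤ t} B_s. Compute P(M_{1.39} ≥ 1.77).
P(M_{1.39} ≥ 1.77) = 2·P(B_{1.39} ≥ 1.77) = 2(1 − Φ(1.77/√1.39)) ≈ 0.1333

By the reflection principle for Brownian motion, P(M_t ≥ a) = 2 · P(B_t ≥ a) for a ≥ 0. Since B_t ~ N(0, t), P(B_t ≥ 1.77) = 1 − Φ(1.77/√t) = 1 − Φ(1.77/√1.39) = 1 − Φ(1.5013). So
  P(M_{1.39} ≥ 1.77) = 2(1 − Φ(1.5013)) ≈ 0.1333.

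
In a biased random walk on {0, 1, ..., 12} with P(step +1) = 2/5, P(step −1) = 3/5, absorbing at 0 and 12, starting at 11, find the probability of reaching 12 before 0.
P(hit 12 before 0) = (1 − (3/2)^11) / (1 − (3/2)^12) = 350198/527345

Let u_k denote P(reach 12 before 0 | start at k). Boundary: u_0 = 0, u_12 = 1. Recurrence: u_k = 2/5·u_{k+1} + 3/5·u_{k-1} for 1 ≤ k ≤ 11. Try u_k = A + B·r^k with r = q/p = (3/5)/(2/5) = 3/2. Substitution satisfies the recurrence; boundary conditions give:
  u_k = (1 − r^k) / (1 − r^N) = (1 − (3/2)^11) / (1 − (3/2)^12) = 350198/527345.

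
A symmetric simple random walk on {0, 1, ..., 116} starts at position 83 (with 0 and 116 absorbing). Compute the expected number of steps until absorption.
E[τ | X_0 = 83] = 2739

Let v_k = E[τ | X_0 = k]. Boundary: v_0 = v_116 = 0. Recurrence: v_k = 1 + (v_{k-1} + v_{k+1})/2 for 1 ≤ k ≤ 115. The particular solution to v_k − (v_{k-1} + v_{k+1})/2 = 1 is v_k = −k^2. Adding homogeneous solution A + B k and matching boundaries gives v_k = k (116 − k). Substituting k = 83: v_83 = 83 · 33 = 2739.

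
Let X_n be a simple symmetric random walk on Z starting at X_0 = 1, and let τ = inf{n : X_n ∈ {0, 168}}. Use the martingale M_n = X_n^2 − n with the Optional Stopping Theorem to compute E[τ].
E[τ] = 167

M_n = X_n^2 − n is a martingale (since E[X_{n+1}^2 | F_n] = X_n^2 + 1). By OST (τ has finite mean in a bounded region), E[M_τ] = E[M_0] = X_0^2 − 0 = 1^2 = 1. Also E[M_τ] = E[X_τ^2] − E[τ]. The walk exits at 0 or 168, with P(hit 168 first) = 1/168, so E[X_τ^2] = 168^2 · 1/168 + 0 = 168. Thus E[τ] = E[X_τ^2] − E[M_τ] = 168 − 1 = 167 = 1(168 − 1) = 167.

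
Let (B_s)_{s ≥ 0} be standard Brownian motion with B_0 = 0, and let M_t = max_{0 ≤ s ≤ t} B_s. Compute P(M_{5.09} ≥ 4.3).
P(M_{5.09} ≥ 4.3) = 2·P(B_{5.09} ≥ 4.3) = 2(1 − Φ(4.3/√5.09)) ≈ 0.0567

By the reflection principle for Brownian motion, P(M_t ≥ a) = 2 · P(B_t ≥ a) for a ≥ 0. Since B_t ~ N(0, t), P(B_t ≥ 4.3) = 1 − Φ(4.3/√t) = 1 − Φ(4.3/√5.09) = 1 − Φ(1.9059). So
  P(M_{5.09} ≥ 4.3) = 2(1 − Φ(1.9059)) ≈ 0.0567.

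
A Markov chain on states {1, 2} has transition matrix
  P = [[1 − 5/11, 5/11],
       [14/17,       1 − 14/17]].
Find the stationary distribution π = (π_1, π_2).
π_1 = 154/239, π_2 = 85/239

Solve πP = π with π_1 + π_2 = 1. From πP = π: π_1 · (1 − 5/11) + π_2 · 14/17 = π_1 ⇒ π_2 · 14/17 = π_1 · 5/11 ⇒ π_2/π_1 = (5/11)/(14/17) = 85/154. Together with π_1 + π_2 = 1:
  π_1 = (14/17)/(5/11 + 14/17) = (14/17)/(239/187) = 154/239,
  π_2 = (5/11)/(5/11 + 14/17) = (5/11)/(239/187) = 85/239.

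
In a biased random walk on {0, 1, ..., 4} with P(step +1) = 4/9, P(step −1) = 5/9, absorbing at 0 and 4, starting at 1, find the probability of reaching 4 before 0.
P(hit 4 before 0) = (1 − (5/4)^1) / (1 − (5/4)^4) = 64/369

Let u_k denote P(reach 4 before 0 | start at k). Boundary: u_0 = 0, u_4 = 1. Recurrence: u_k = 4/9·u_{k+1} + 5/9·u_{k-1} for 1 ≤ k ≤ 3. Try u_k = A + B·r^k with r = q/p = (5/9)/(4/9) = 5/4. Substitution satisfies the recurrence; boundary conditions give:
  u_k = (1 − r^k) / (1 − r^N) = (1 − (5/4)^1) / (1 − (5/4)^4) = 64/369.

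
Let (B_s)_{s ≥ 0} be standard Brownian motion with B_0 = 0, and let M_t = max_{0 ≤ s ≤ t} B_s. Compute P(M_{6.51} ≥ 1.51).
P(M_{6.51} ≥ 1.51) = 2·P(B_{6.51} ≥ 1.51) = 2(1 − Φ(1.51/√6.51)) ≈ 0.5540

By the reflection principle for Brownian motion, P(M_t ≥ a) = 2 · P(B_t ≥ a) for a ≥ 0. Since B_t ~ N(0, t), P(B_t ≥ 1.51) = 1 − Φ(1.51/√t) = 1 − Φ(1.51/√6.51) = 1 − Φ(0.5918). So
  P(M_{6.51} ≥ 1.51) = 2(1 − Φ(0.5918)) ≈ 0.5540.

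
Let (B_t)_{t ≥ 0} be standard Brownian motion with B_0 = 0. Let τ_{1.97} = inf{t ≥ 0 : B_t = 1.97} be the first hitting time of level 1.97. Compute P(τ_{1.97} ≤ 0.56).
P(τ_{1.97} ≤ 0.56) = 2(1 − Φ(1.97/√0.56)) = 2(1 − Φ(2.6325)) ≈ 0.0085

By the reflection principle for standard BM, P(τ_b ≤ t) = 2 · P(B_t ≥ b). Since B_t ~ N(0, t), P(B_t ≥ 1.97) = 1 − Φ(1.97/√t) = 1 − Φ(1.97/√0.56) = 1 − Φ(2.6325) ≈ 0.00424. Doubling: P(τ_{1.97} ≤ 0.56) ≈ 2 · 0.00424 = 0.00848 ≈ 0.0085.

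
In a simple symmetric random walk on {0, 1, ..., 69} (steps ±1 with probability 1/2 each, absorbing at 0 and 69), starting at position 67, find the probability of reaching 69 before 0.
P(hit 69 before 0) = 67/69

Let u_k = P(hit 69 before 0 | start at k). Then u_0 = 0, u_69 = 1, and u_k = u_{k-1}/2 + u_{k+1}/2 for 1 ≤ k ≤ 68. This harmonic recurrence is solved by u_k = k/69, giving u_67 = 67/69.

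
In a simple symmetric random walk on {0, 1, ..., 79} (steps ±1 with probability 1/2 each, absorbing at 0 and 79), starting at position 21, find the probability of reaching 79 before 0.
P(hit 79 before 0) = 21/79

Let u_k = P(hit 79 before 0 | start at k). Then u_0 = 0, u_79 = 1, and u_k = u_{k-1}/2 + u_{k+1}/2 for 1 ≤ k ≤ 78. This harmonic recurrence is solved by u_k = k/79, giving u_21 = 21/79.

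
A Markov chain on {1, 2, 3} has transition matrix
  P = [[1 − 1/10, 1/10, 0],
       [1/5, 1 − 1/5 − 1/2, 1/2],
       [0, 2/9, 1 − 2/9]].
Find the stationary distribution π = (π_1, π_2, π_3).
π = (8/21, 4/21, 3/7)

This is a birth-death chain on three states, which satisfies detailed balance: π_1 · P_{12} = π_2 · P_{21} and π_2 · P_{23} = π_3 · P_{32}.
From π_1 · 1/10 = π_2 · 1/5: π_2/π_1 = (1/10)/(1/5) = 1/2.
From π_2 · 1/2 = π_3 · 2/9: π_3/π_2 = (1/2)/(2/9) = 9/4.
Take π_1 proportional to 1; then unnormalized π = (1, 1/2, 9/8). Normalize by dividing by the sum 21/8:
  π = (8/21, 4/21, 3/7).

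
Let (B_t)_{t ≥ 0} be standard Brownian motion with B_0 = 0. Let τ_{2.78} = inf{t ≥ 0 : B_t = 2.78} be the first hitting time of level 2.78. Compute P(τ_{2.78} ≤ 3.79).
P(τ_{2.78} ≤ 3.79) = 2(1 − Φ(2.78/√3.79)) = 2(1 − Φ(1.4280)) ≈ 0.1533

By the reflection principle for standard BM, P(τ_b ≤ t) = 2 · P(B_t ≥ b). Since B_t ~ N(0, t), P(B_t ≥ 2.78) = 1 − Φ(2.78/√t) = 1 − Φ(2.78/√3.79) = 1 − Φ(1.4280) ≈ 0.07665. Doubling: P(τ_{2.78} ≤ 3.79) ≈ 2 · 0.07665 = 0.15330 ≈ 0.1533.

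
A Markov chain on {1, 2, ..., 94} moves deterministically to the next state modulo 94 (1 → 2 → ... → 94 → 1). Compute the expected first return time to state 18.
E[T_18 | X_0 = 18] = 94

The chain cycles deterministically, so starting at state 18 it returns in exactly 94 steps. Equivalently, the stationary distribution is uniform π_j = 1/94 for every state j, so by Kac's formula E[T_18] = 1/π_18 = 94.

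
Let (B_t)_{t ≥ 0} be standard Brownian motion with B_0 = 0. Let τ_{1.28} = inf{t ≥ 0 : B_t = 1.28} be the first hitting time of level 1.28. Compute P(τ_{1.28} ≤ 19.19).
P(τ_{1.28} ≤ 19.19) = 2(1 − Φ(1.28/√19.19)) = 2(1 − Φ(0.2922)) ≈ 0.7701

By the reflection principle for standard BM, P(τ_b ≤ t) = 2 · P(B_t ≥ b). Since B_t ~ N(0, t), P(B_t ≥ 1.28) = 1 − Φ(1.28/√t) = 1 − Φ(1.28/√19.19) = 1 − Φ(0.2922) ≈ 0.38507. Doubling: P(τ_{1.28} ≤ 19.19) ≈ 2 · 0.38507 = 0.77014 ≈ 0.7701.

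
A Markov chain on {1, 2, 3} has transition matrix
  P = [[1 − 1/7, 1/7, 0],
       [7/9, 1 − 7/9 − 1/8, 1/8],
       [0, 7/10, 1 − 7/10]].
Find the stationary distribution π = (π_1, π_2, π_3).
π = (1372/1669, 252/1669, 45/1669)

This is a birth-death chain on three states, which satisfies detailed balance: π_1 · P_{12} = π_2 · P_{21} and π_2 · P_{23} = π_3 · P_{32}.
From π_1 · 1/7 = π_2 · 7/9: π_2/π_1 = (1/7)/(7/9) = 9/49.
From π_2 · 1/8 = π_3 · 7/10: π_3/π_2 = (1/8)/(7/10) = 5/28.
Take π_1 proportional to 1; then unnormalized π = (1, 9/49, 45/1372). Normalize by dividing by the sum 1669/1372:
  π = (1372/1669, 252/1669, 45/1669).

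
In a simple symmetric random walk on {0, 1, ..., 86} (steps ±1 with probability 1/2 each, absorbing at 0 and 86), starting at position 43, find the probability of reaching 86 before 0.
P(hit 86 before 0) = 43/86 = 1/2

Let u_k = P(hit 86 before 0 | start at k). Then u_0 = 0, u_86 = 1, and u_k = u_{k-1}/2 + u_{k+1}/2 for 1 ≤ k ≤ 85. This harmonic recurrence is solved by u_k = k/86, giving u_43 = 43/86 = 1/2.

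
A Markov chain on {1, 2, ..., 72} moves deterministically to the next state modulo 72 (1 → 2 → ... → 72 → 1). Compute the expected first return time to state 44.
E[T_44 | X_0 = 44] = 72

The chain cycles deterministically, so starting at state 44 it returns in exactly 72 steps. Equivalently, the stationary distribution is uniform π_j = 1/72 for every state j, so by Kac's formula E[T_44] = 1/π_44 = 72.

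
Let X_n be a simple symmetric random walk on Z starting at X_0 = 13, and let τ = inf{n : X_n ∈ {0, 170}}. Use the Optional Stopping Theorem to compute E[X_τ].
E[X_τ] = 13

X_n is a martingale and τ is a bounded-mean stopping time (indeed τ is finite a.s. with bounded expectation since the walk is in a bounded region). By the OST, E[X_τ] = E[X_0] = 13. Equivalently: E[X_τ] = 170 · P(hit 170 first) + 0 · P(hit 0 first) = 170 · (13/170) = 13.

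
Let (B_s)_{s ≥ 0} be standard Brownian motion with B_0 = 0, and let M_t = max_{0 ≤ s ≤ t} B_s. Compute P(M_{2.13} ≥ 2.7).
P(M_{2.13} ≥ 2.7) = 2·P(B_{2.13} ≥ 2.7) = 2(1 − Φ(2.7/√2.13)) ≈ 0.0643

By the reflection principle for Brownian motion, P(M_t ≥ a) = 2 · P(B_t ≥ a) for a ≥ 0. Since B_t ~ N(0, t), P(B_t ≥ 2.7) = 1 − Φ(2.7/√t) = 1 − Φ(2.7/√2.13) = 1 − Φ(1.8500). So
  P(M_{2.13} ≥ 2.7) = 2(1 − Φ(1.8500)) ≈ 0.0643.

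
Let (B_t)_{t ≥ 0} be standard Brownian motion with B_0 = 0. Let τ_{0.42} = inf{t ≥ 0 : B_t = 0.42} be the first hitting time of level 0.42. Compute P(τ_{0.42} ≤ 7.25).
P(τ_{0.42} ≤ 7.25) = 2(1 − Φ(0.42/√7.25)) = 2(1 − Φ(0.1560)) ≈ 0.8760

By the reflection principle for standard BM, P(τ_b ≤ t) = 2 · P(B_t ≥ b). Since B_t ~ N(0, t), P(B_t ≥ 0.42) = 1 − Φ(0.42/√t) = 1 − Φ(0.42/√7.25) = 1 − Φ(0.1560) ≈ 0.43802. Doubling: P(τ_{0.42} ≤ 7.25) ≈ 2 · 0.43802 = 0.87604 ≈ 0.8760.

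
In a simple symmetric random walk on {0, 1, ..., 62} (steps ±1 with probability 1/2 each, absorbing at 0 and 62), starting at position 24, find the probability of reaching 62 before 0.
P(hit 62 before 0) = 24/62 = 12/31

Let u_k = P(hit 62 before 0 | start at k). Then u_0 = 0, u_62 = 1, and u_k = u_{k-1}/2 + u_{k+1}/2 for 1 ≤ k ≤ 61. This harmonic recurrence is solved by u_k = k/62, giving u_24 = 24/62 = 12/31.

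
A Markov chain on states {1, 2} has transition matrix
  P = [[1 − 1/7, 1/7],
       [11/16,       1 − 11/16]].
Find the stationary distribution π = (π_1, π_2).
π_1 = 77/93, π_2 = 16/93

Solve πP = π with π_1 + π_2 = 1. From πP = π: π_1 · (1 − 1/7) + π_2 · 11/16 = π_1 ⇒ π_2 · 11/16 = π_1 · 1/7 ⇒ π_2/π_1 = (1/7)/(11/16) = 16/77. Together with π_1 + π_2 = 1:
  π_1 = (11/16)/(1/7 + 11/16) = (11/16)/(93/112) = 77/93,
  π_2 = (1/7)/(1/7 + 11/16) = (1/7)/(93/112) = 16/93.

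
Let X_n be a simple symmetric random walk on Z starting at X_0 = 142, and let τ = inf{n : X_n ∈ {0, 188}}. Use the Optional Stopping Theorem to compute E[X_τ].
E[X_τ] = 142

X_n is a martingale and τ is a bounded-mean stopping time (indeed τ is finite a.s. with bounded expectation since the walk is in a bounded region). By the OST, E[X_τ] = E[X_0] = 142. Equivalently: E[X_τ] = 188 · P(hit 188 first) + 0 · P(hit 0 first) = 188 · (142/188) = 142.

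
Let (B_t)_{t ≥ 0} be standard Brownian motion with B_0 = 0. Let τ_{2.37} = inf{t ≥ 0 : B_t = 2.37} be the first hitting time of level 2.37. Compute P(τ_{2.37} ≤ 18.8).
P(τ_{2.37} ≤ 18.8) = 2(1 − Φ(2.37/√18.8)) = 2(1 − Φ(0.5466)) ≈ 0.5847

By the reflection principle for standard BM, P(τ_b ≤ t) = 2 · P(B_t ≥ b). Since B_t ~ N(0, t), P(B_t ≥ 2.37) = 1 − Φ(2.37/√t) = 1 − Φ(2.37/√18.8) = 1 − Φ(0.5466) ≈ 0.29233. Doubling: P(τ_{2.37} ≤ 18.8) ≈ 2 · 0.29233 = 0.58466 ≈ 0.5847.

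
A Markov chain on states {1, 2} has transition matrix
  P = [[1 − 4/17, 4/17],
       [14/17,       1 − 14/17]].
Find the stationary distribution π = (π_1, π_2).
π_1 = 7/9, π_2 = 2/9

Solve πP = π with π_1 + π_2 = 1. From πP = π: π_1 · (1 − 4/17) + π_2 · 14/17 = π_1 ⇒ π_2 · 14/17 = π_1 · 4/17 ⇒ π_2/π_1 = (4/17)/(14/17) = 2/7. Together with π_1 + π_2 = 1:
  π_1 = (14/17)/(4/17 + 14/17) = (14/17)/(18/17) = 7/9,
  π_2 = (4/17)/(4/17 + 14/17) = (4/17)/(18/17) = 2/9.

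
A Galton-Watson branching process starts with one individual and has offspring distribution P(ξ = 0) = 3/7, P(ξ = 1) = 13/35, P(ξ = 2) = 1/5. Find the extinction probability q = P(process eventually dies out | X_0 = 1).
q = 1

Mean offspring μ = 0·3/7 + 1·13/35 + 2·1/5 = 27/35 ≤ 1. For μ ≤ 1 with offspring not concentrated at 1, the Galton-Watson process goes extinct almost surely, so q = 1.
(Algebraic check: The pgf is f(s) = 3/7 + 13/35·s + 1/5·s². The extinction probability q is the smallest fixed point of f in [0, 1]. Setting s = f(s):
  1/5·s² + (13/35 − 1)·s + 3/7 = 0
  1/5·s² − (3/7 + 1/5)·s + 3/7 = 0
which factors as (s − 1)·(1/5·s − 3/7) = 0, giving roots s = 1 and s = (3/7)/(1/5) = 15/7. Since 15/7 ≥ 1, the smallest root in [0, 1] is s = 1.)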